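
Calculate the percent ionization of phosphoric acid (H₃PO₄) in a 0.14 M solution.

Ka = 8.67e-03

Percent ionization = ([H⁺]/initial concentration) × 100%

Using Ka equilibrium: x² + Ka×x - Ka×C = 0. Solving: [H⁺] = 3.0773e-02. Percent = (3.0773e-02/0.14) × 100

Percent ionization = 22%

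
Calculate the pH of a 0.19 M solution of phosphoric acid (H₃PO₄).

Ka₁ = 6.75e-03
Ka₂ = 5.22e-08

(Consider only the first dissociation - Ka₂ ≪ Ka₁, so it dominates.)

First dissociation dominates. From Ka₁ = [H⁺][HA⁻]/[H₂A], x² + Ka₁·x − Ka₁·C = 0 with C = 0.19 M and Ka₁ = 6.75e-03. Solving: [H⁺] = (−Ka₁ + √(Ka₁² + 4·Ka₁·C)) / 2 = 3.2596e-02 M. pH = -log(3.2596e-02) = 1.49.

pH = 1.49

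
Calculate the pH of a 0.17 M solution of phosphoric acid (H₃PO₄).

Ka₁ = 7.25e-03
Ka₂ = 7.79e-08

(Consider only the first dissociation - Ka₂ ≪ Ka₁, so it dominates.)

First dissociation dominates. From Ka₁ = [H⁺][HA⁻]/[H₂A], x² + Ka₁·x − Ka₁·C = 0 with C = 0.17 M and Ka₁ = 7.25e-03. Solving: [H⁺] = (−Ka₁ + √(Ka₁² + 4·Ka₁·C)) / 2 = 3.1669e-02 M. pH = -log(3.1669e-02) = 1.50.

pH = 1.50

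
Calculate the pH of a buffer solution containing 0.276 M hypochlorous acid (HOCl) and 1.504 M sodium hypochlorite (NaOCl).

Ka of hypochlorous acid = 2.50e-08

pKa = -log(2.50e-08) = 7.60. pH = pKa + log([A⁻]/[HA]) = 7.60 + log(1.504/0.276)

pH = 8.34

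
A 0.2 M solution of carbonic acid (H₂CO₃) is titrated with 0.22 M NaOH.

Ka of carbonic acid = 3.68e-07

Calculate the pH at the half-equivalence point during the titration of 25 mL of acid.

At half-equivalence [HA] = [A⁻], so Henderson-Hasselbalch gives pH = pKa = -log(3.68e-07) = 6.43.

pH = pKa = 6.43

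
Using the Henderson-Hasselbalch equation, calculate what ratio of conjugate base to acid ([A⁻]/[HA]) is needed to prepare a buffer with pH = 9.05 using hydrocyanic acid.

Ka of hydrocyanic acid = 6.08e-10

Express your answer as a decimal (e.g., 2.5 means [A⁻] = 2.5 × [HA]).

pKa = -log(6.08e-10) = 9.2161. pH = pKa + log([A⁻]/[HA]), so log([A⁻]/[HA]) = pH − pKa = 9.05 − 9.2161 = -0.1661. [A⁻]/[HA] = 10^(-0.1661) = 0.682

[A⁻]/[HA] = 0.682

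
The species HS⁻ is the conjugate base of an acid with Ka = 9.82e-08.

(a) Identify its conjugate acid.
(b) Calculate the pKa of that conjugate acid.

(a) The conjugate acid is formed by adding one H⁺ to HS⁻, giving H₂S. (b) pKa = -log(Ka) = -log(9.82e-08) = 7.01.

Conjugate acid: H₂S; pK_a = 7.01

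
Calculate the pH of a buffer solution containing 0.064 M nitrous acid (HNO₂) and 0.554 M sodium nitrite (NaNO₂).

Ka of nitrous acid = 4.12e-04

pKa = -log(4.12e-04) = 3.39. pH = pKa + log([A⁻]/[HA]) = 3.39 + log(0.554/0.064)

pH = 4.32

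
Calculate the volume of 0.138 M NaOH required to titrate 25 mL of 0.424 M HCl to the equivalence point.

At equivalence: moles acid = moles base. moles HCl = 0.424 × 25/1000 = 0.0106 mol. V_base = moles / 0.138 × 1000 = 76.8 mL.

V_{base} = 76.8 mL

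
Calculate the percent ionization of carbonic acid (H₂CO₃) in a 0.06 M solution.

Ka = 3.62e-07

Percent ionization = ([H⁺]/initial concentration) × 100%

Using Ka equilibrium: x² + Ka×x - Ka×C = 0. Solving: [H⁺] = 1.4720e-04. Percent = (1.4720e-04/0.06) × 100

Percent ionization = 0.245%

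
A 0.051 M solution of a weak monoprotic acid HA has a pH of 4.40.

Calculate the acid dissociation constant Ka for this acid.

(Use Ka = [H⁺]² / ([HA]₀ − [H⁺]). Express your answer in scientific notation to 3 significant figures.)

[H⁺] = 10^(−pH) = 10^(−4.40) = 3.981e-05 M. For HA ⇌ H⁺ + A⁻, Ka = [H⁺][A⁻]/[HA] = [H⁺]² / ([HA]₀ − [H⁺]) = (3.981e-05)² / (0.051 − 3.981e-05) = 3.11e-08.

K_a = 3.11e-08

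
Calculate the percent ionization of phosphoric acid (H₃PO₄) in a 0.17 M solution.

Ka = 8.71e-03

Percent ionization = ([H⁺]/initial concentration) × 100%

Using Ka equilibrium: x² + Ka×x - Ka×C = 0. Solving: [H⁺] = 3.4371e-02. Percent = (3.4371e-02/0.17) × 100

Percent ionization = 20.2%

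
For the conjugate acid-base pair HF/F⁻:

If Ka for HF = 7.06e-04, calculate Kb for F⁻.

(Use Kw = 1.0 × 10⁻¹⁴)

For a conjugate pair Ka × Kb = Kw, so Kb = Kw/Ka = 1.0 × 10⁻¹⁴ / 7.06e-04 = 1.42e-11.

K_b = 1.42e-11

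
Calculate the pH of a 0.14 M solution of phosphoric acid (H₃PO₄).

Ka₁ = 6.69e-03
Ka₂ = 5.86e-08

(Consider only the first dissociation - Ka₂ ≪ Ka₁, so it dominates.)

First dissociation dominates. From Ka₁ = [H⁺][HA⁻]/[H₂A], x² + Ka₁·x − Ka₁·C = 0 with C = 0.14 M and Ka₁ = 6.69e-03. Solving: [H⁺] = (−Ka₁ + √(Ka₁² + 4·Ka₁·C)) / 2 = 2.7441e-02 M. pH = -log(2.7441e-02) = 1.56.

pH = 1.56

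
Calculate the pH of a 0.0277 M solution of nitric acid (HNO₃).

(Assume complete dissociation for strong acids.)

[H⁺] = 0.0277 M for strong acid. pH = -log[H⁺] = -log(0.0277)

pH = 1.56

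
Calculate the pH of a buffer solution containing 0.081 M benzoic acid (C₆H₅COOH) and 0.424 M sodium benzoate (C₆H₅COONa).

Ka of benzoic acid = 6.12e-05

pKa = -log(6.12e-05) = 4.21. pH = pKa + log([A⁻]/[HA]) = 4.21 + log(0.424/0.081)

pH = 4.93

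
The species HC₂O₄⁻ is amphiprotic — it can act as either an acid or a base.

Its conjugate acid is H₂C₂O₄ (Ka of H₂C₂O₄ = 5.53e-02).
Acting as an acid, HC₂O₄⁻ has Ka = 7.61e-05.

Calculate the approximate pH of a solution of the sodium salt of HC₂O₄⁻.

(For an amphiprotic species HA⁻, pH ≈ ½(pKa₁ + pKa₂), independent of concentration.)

pKa₁ = -log(5.53e-02) = 1.26; pKa₂ = -log(7.61e-05) = 4.12. For an amphiprotic species, pH ≈ ½(pKa₁ + pKa₂) = ½(1.26 + 4.12) = 2.69.

pH = 2.69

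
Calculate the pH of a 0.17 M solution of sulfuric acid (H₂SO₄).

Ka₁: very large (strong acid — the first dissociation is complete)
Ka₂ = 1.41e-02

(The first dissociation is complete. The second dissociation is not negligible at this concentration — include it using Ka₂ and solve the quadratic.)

First dissociation is complete: [H⁺]₀ = [HSO₄⁻]₀ = C = 0.17 M. Second dissociation HSO₄⁻ ⇌ H⁺ + SO₄²⁻: let x = [SO₄²⁻]. Ka₂ = (C + x)·x / (C − x) = 1.41e-02 → x² + (C + Ka₂)·x − Ka₂·C = 0 → x² + 0.18410·x − 2.397e-03 = 0. x = (−0.18410 + √(0.18410² + 4 × 2.397e-03)) / 2 = 1.2210e-02 M. [H⁺] = C + x = 0.17 + 1.2210e-02 = 1.8221e-01 M. pH = -log(1.8221e-01) = 0.74.

pH = 0.74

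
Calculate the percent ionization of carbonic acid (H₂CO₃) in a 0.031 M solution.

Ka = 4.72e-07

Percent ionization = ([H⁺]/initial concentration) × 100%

Using Ka equilibrium: x² + Ka×x - Ka×C = 0. Solving: [H⁺] = 1.2073e-04. Percent = (1.2073e-04/0.031) × 100

Percent ionization = 0.389%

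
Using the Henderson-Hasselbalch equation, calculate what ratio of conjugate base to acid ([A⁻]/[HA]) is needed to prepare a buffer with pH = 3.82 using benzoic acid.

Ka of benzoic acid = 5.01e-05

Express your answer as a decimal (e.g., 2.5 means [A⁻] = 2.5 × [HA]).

pKa = -log(5.01e-05) = 4.3002. pH = pKa + log([A⁻]/[HA]), so log([A⁻]/[HA]) = pH − pKa = 3.82 − 4.3002 = -0.4802. [A⁻]/[HA] = 10^(-0.4802) = 0.331

[A⁻]/[HA] = 0.331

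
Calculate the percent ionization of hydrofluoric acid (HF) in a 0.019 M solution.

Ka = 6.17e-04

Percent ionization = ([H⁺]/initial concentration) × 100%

Using Ka equilibrium: x² + Ka×x - Ka×C = 0. Solving: [H⁺] = 3.1293e-03. Percent = (3.1293e-03/0.019) × 100

Percent ionization = 16.5%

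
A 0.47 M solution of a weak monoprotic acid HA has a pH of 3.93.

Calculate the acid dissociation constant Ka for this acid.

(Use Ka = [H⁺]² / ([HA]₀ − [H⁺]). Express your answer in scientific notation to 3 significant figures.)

[H⁺] = 10^(−pH) = 10^(−3.93) = 1.175e-04 M. For HA ⇌ H⁺ + A⁻, Ka = [H⁺][A⁻]/[HA] = [H⁺]² / ([HA]₀ − [H⁺]) = (1.175e-04)² / (0.47 − 1.175e-04) = 2.94e-08.

K_a = 2.94e-08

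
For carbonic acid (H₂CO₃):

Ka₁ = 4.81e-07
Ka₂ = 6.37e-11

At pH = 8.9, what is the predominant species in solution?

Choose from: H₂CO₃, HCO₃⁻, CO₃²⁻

pKa₁ = 6.32, pKa₂ = 10.20. For a polyprotic acid the predominant species crosses at each pKa: below pKa_n the protonated form dominates, above it the deprotonated form does. At pH = 8.9, the predominant species is HCO₃⁻.

HCO₃⁻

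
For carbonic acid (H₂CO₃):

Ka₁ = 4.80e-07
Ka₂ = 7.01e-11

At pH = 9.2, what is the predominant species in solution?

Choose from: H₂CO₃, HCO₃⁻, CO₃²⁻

pKa₁ = 6.32, pKa₂ = 10.15. For a polyprotic acid the predominant species crosses at each pKa: below pKa_n the protonated form dominates, above it the deprotonated form does. At pH = 9.2, the predominant species is HCO₃⁻.

HCO₃⁻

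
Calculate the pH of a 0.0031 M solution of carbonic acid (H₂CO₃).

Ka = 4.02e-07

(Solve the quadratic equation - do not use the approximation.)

x² + Ka×x - Ka×C = 0. Using quadratic formula: [H⁺] = 3.5101e-05

pH = 4.45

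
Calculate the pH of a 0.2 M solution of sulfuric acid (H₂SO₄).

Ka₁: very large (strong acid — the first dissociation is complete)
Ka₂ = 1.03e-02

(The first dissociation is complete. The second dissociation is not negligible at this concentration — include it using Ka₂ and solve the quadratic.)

First dissociation is complete: [H⁺]₀ = [HSO₄⁻]₀ = C = 0.2 M. Second dissociation HSO₄⁻ ⇌ H⁺ + SO₄²⁻: let x = [SO₄²⁻]. Ka₂ = (C + x)·x / (C − x) = 1.03e-02 → x² + (C + Ka₂)·x − Ka₂·C = 0 → x² + 0.21030·x − 2.060e-03 = 0. x = (−0.21030 + √(0.21030² + 4 × 2.060e-03)) / 2 = 9.3774e-03 M. [H⁺] = C + x = 0.2 + 9.3774e-03 = 2.0938e-01 M. pH = -log(2.0938e-01) = 0.68.

pH = 0.68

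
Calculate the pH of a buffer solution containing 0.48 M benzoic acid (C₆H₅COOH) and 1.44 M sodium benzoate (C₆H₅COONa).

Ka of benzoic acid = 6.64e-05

pKa = -log(6.64e-05) = 4.18. pH = pKa + log([A⁻]/[HA]) = 4.18 + log(1.44/0.48)

pH = 4.65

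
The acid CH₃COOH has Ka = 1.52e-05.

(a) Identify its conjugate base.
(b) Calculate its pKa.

(a) The conjugate base is formed by removing one H⁺ from CH₃COOH, giving CH₃COO⁻. (b) pKa = -log(Ka) = -log(1.52e-05) = 4.82.

Conjugate base: CH₃COO⁻; pK_a = 4.82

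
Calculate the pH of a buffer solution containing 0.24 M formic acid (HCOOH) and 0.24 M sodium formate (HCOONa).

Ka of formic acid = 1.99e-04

pKa = -log(1.99e-04) = 3.70. pH = pKa + log([A⁻]/[HA]) = 3.70 + log(0.24/0.24)

pH = 3.70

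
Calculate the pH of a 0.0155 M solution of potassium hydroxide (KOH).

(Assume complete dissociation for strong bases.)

[OH⁻] = 0.0155 M for strong base. pOH = -log[OH⁻] = 1.81, pH = 14 - pOH

pH = 12.19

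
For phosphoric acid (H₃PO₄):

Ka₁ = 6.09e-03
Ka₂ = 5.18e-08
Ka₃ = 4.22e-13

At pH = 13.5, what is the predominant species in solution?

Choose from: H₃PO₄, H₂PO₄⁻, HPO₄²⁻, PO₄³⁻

pKa₁ = 2.22, pKa₂ = 7.29, pKa₃ = 12.37. For a polyprotic acid the predominant species crosses at each pKa: below pKa_n the protonated form dominates, above it the deprotonated form does. At pH = 13.5, the predominant species is PO₄³⁻.

PO₄³⁻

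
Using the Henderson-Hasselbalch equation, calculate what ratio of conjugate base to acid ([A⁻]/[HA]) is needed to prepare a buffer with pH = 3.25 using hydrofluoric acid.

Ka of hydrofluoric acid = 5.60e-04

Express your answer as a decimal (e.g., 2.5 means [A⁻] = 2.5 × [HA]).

pKa = -log(5.60e-04) = 3.2518. pH = pKa + log([A⁻]/[HA]), so log([A⁻]/[HA]) = pH − pKa = 3.25 − 3.2518 = -0.0018. [A⁻]/[HA] = 10^(-0.0018) = 0.996

[A⁻]/[HA] = 0.996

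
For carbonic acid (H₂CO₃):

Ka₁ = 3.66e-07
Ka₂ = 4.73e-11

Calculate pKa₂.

pKa₂ = -log(Ka₂) = -log(4.73e-11) = 10.33.

pK_{a2} = 10.33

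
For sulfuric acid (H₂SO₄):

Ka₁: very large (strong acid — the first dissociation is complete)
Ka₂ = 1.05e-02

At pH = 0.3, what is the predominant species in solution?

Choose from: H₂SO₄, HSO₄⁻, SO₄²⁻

The first dissociation is complete, so H₂SO₄ itself is never the predominant species in water; pKa₂ = -log(1.05e-02) = 1.98. For a polyprotic acid the predominant species crosses at each pKa: below pKa_n the protonated form dominates, above it the deprotonated form does. At pH = 0.3, the predominant species is HSO₄⁻.

HSO₄⁻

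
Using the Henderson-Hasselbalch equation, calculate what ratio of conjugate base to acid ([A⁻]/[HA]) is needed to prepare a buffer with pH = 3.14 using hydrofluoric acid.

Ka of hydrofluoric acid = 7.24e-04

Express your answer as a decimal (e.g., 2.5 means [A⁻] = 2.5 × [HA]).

pKa = -log(7.24e-04) = 3.1403. pH = pKa + log([A⁻]/[HA]), so log([A⁻]/[HA]) = pH − pKa = 3.14 − 3.1403 = -0.0003. [A⁻]/[HA] = 10^(-0.0003) = 0.999

[A⁻]/[HA] = 0.999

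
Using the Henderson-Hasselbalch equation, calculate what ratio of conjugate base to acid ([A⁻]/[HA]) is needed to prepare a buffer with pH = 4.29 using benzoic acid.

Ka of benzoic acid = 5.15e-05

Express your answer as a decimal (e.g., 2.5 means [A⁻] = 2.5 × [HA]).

pKa = -log(5.15e-05) = 4.2882. pH = pKa + log([A⁻]/[HA]), so log([A⁻]/[HA]) = pH − pKa = 4.29 − 4.2882 = 0.0018. [A⁻]/[HA] = 10^(0.0018) = 1.00

[A⁻]/[HA] = 1.00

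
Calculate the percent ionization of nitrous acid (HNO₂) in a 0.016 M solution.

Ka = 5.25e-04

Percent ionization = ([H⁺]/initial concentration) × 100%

Using Ka equilibrium: x² + Ka×x - Ka×C = 0. Solving: [H⁺] = 2.6476e-03. Percent = (2.6476e-03/0.016) × 100

Percent ionization = 16.5%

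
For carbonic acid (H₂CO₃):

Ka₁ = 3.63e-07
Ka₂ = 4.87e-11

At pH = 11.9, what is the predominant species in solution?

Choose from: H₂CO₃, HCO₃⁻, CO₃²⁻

pKa₁ = 6.44, pKa₂ = 10.31. For a polyprotic acid the predominant species crosses at each pKa: below pKa_n the protonated form dominates, above it the deprotonated form does. At pH = 11.9, the predominant species is CO₃²⁻.

CO₃²⁻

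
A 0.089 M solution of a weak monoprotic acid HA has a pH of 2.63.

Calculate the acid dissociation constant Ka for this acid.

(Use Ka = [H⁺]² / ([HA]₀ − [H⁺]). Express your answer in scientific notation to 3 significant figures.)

[H⁺] = 10^(−pH) = 10^(−2.63) = 2.344e-03 M. For HA ⇌ H⁺ + A⁻, Ka = [H⁺][A⁻]/[HA] = [H⁺]² / ([HA]₀ − [H⁺]) = (2.344e-03)² / (0.089 − 2.344e-03) = 6.34e-05.

K_a = 6.34e-05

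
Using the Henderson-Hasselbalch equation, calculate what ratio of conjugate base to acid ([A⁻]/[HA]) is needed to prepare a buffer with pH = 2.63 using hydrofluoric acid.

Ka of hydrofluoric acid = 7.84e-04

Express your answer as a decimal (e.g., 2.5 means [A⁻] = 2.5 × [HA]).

pKa = -log(7.84e-04) = 3.1057. pH = pKa + log([A⁻]/[HA]), so log([A⁻]/[HA]) = pH − pKa = 2.63 − 3.1057 = -0.4757. [A⁻]/[HA] = 10^(-0.4757) = 0.334

[A⁻]/[HA] = 0.334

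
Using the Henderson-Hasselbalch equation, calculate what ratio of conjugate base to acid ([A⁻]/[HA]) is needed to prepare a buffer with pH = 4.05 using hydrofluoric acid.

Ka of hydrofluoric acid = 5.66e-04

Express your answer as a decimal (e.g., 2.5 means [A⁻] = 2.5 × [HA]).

pKa = -log(5.66e-04) = 3.2472. pH = pKa + log([A⁻]/[HA]), so log([A⁻]/[HA]) = pH − pKa = 4.05 − 3.2472 = 0.8028. [A⁻]/[HA] = 10^(0.8028) = 6.35

[A⁻]/[HA] = 6.35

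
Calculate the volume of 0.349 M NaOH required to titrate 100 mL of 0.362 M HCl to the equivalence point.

At equivalence: moles acid = moles base. moles HCl = 0.362 × 100/1000 = 0.0362 mol. V_base = moles / 0.349 × 1000 = 103.7 mL.

V_{base} = 103.7 mL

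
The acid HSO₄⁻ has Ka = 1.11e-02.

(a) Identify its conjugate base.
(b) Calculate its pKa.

(a) The conjugate base is formed by removing one H⁺ from HSO₄⁻, giving SO₄²⁻. (b) pKa = -log(Ka) = -log(1.11e-02) = 1.95.

Conjugate base: SO₄²⁻; pK_a = 1.95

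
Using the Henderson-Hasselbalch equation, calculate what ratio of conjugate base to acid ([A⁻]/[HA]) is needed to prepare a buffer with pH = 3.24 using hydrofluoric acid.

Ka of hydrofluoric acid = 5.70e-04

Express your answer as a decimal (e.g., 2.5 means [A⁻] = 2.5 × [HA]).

pKa = -log(5.70e-04) = 3.2441. pH = pKa + log([A⁻]/[HA]), so log([A⁻]/[HA]) = pH − pKa = 3.24 − 3.2441 = -0.0041. [A⁻]/[HA] = 10^(-0.0041) = 0.991

[A⁻]/[HA] = 0.991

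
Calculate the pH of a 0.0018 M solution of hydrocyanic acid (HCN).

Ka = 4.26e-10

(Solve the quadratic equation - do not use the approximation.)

x² + Ka×x - Ka×C = 0. Using quadratic formula: [H⁺] = 8.7546e-07

pH = 6.06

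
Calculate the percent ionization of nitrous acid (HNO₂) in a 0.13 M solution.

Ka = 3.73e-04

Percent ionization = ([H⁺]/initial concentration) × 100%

Using Ka equilibrium: x² + Ka×x - Ka×C = 0. Solving: [H⁺] = 6.7795e-03. Percent = (6.7795e-03/0.13) × 100

Percent ionization = 5.21%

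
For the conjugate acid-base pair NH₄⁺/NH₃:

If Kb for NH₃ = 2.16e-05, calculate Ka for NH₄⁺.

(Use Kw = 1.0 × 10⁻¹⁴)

For a conjugate pair Ka × Kb = Kw, so Ka = Kw/Kb = 1.0 × 10⁻¹⁴ / 2.16e-05 = 4.63e-10.

K_a = 4.63e-10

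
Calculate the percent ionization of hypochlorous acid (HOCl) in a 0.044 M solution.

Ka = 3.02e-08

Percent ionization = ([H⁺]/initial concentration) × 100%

Using Ka equilibrium: x² + Ka×x - Ka×C = 0. Solving: [H⁺] = 3.6438e-05. Percent = (3.6438e-05/0.044) × 100

Percent ionization = 0.0828%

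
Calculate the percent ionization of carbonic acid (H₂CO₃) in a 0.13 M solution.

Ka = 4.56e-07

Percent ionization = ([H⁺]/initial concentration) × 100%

Using Ka equilibrium: x² + Ka×x - Ka×C = 0. Solving: [H⁺] = 2.4325e-04. Percent = (2.4325e-04/0.13) × 100

Percent ionization = 0.187%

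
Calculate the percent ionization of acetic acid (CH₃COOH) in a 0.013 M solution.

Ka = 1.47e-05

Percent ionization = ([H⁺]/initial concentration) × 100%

Using Ka equilibrium: x² + Ka×x - Ka×C = 0. Solving: [H⁺] = 4.2986e-04. Percent = (4.2986e-04/0.013) × 100

Percent ionization = 3.31%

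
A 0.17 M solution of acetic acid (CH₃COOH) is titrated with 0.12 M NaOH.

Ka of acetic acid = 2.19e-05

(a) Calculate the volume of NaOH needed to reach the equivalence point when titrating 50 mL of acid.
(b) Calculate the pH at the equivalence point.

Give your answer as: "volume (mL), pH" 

moles acid = 0.17 × 50/1000 = 0.0085 mol; V_base = moles/0.12 × 1000 = 70.8 mL. At equivalence only the conjugate base is present: [A⁻] = 0.0085/0.121 = 7.0345e-02 M. Kb = Kw/Ka = 4.57e-10; [OH⁻] = √(Kb × [A⁻]) = 5.6675e-06; pOH = 5.25; pH = 14 - pOH = 8.75.

V = 70.8 mL, pH = 8.75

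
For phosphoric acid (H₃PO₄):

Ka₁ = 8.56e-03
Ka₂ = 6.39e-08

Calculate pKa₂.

pKa₂ = -log(Ka₂) = -log(6.39e-08) = 7.19.

pK_{a2} = 7.19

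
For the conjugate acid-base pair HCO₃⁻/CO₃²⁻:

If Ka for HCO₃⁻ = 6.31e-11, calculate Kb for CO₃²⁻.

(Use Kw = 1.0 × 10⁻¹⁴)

For a conjugate pair Ka × Kb = Kw, so Kb = Kw/Ka = 1.0 × 10⁻¹⁴ / 6.31e-11 = 1.58e-04.

K_b = 1.58e-04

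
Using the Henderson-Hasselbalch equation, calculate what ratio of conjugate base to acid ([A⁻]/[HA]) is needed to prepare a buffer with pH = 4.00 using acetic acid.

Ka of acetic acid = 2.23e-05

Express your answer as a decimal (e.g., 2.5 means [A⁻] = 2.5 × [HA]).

pKa = -log(2.23e-05) = 4.6517. pH = pKa + log([A⁻]/[HA]), so log([A⁻]/[HA]) = pH − pKa = 4.00 − 4.6517 = -0.6517. [A⁻]/[HA] = 10^(-0.6517) = 0.223

[A⁻]/[HA] = 0.223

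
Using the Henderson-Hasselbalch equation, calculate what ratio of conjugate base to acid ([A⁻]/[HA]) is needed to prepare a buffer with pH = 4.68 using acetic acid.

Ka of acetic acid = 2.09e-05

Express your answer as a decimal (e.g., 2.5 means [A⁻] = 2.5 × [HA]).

pKa = -log(2.09e-05) = 4.6799. pH = pKa + log([A⁻]/[HA]), so log([A⁻]/[HA]) = pH − pKa = 4.68 − 4.6799 = 0.0001. [A⁻]/[HA] = 10^(0.0001) = 1.00

[A⁻]/[HA] = 1.00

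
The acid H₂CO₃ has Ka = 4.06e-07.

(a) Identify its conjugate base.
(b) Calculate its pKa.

(a) The conjugate base is formed by removing one H⁺ from H₂CO₃, giving HCO₃⁻. (b) pKa = -log(Ka) = -log(4.06e-07) = 6.39.

Conjugate base: HCO₃⁻; pK_a = 6.39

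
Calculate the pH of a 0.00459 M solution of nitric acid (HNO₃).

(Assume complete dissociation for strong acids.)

[H⁺] = 0.00459 M for strong acid. pH = -log[H⁺] = -log(0.00459)

pH = 2.34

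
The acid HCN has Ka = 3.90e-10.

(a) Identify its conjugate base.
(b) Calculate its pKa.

(a) The conjugate base is formed by removing one H⁺ from HCN, giving CN⁻. (b) pKa = -log(Ka) = -log(3.90e-10) = 9.41.

Conjugate base: CN⁻; pK_a = 9.41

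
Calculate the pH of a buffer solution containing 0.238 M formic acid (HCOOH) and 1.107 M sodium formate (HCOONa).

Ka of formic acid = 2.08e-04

pKa = -log(2.08e-04) = 3.68. pH = pKa + log([A⁻]/[HA]) = 3.68 + log(1.107/0.238)

pH = 4.35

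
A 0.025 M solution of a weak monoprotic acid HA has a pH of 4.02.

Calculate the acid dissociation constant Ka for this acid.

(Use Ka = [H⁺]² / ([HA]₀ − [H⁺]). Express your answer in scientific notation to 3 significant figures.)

[H⁺] = 10^(−pH) = 10^(−4.02) = 9.550e-05 M. For HA ⇌ H⁺ + A⁻, Ka = [H⁺][A⁻]/[HA] = [H⁺]² / ([HA]₀ − [H⁺]) = (9.550e-05)² / (0.025 − 9.550e-05) = 3.66e-07.

K_a = 3.66e-07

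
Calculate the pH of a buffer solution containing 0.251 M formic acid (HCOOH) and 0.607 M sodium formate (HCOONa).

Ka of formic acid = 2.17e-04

pKa = -log(2.17e-04) = 3.66. pH = pKa + log([A⁻]/[HA]) = 3.66 + log(0.607/0.251)

pH = 4.05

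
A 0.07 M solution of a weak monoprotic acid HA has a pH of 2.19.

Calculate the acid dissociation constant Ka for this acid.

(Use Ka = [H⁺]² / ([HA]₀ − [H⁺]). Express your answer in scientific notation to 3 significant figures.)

[H⁺] = 10^(−pH) = 10^(−2.19) = 6.457e-03 M. For HA ⇌ H⁺ + A⁻, Ka = [H⁺][A⁻]/[HA] = [H⁺]² / ([HA]₀ − [H⁺]) = (6.457e-03)² / (0.07 − 6.457e-03) = 6.56e-04.

K_a = 6.56e-04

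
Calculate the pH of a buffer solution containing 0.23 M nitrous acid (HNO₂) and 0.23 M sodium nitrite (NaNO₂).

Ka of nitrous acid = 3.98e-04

pKa = -log(3.98e-04) = 3.40. pH = pKa + log([A⁻]/[HA]) = 3.40 + log(0.23/0.23)

pH = 3.40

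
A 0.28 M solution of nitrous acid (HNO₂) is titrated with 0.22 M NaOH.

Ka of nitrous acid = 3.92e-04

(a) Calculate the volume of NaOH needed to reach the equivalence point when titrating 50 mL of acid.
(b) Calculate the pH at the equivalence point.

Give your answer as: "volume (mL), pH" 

moles acid = 0.28 × 50/1000 = 0.014 mol; V_base = moles/0.22 × 1000 = 63.6 mL. At equivalence only the conjugate base is present: [A⁻] = 0.014/0.114 = 1.2320e-01 M. Kb = Kw/Ka = 2.55e-11; [OH⁻] = √(Kb × [A⁻]) = 1.7728e-06; pOH = 5.75; pH = 14 - pOH = 8.25.

V = 63.6 mL, pH = 8.25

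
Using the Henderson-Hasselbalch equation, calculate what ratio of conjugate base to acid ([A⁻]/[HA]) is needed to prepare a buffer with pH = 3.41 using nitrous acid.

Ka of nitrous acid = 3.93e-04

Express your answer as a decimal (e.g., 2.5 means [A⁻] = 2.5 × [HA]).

pKa = -log(3.93e-04) = 3.4056. pH = pKa + log([A⁻]/[HA]), so log([A⁻]/[HA]) = pH − pKa = 3.41 − 3.4056 = 0.0044. [A⁻]/[HA] = 10^(0.0044) = 1.01

[A⁻]/[HA] = 1.01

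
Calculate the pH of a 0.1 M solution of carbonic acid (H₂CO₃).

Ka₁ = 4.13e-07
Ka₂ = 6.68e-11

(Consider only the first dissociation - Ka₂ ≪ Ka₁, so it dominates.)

First dissociation dominates. From Ka₁ = [H⁺][HA⁻]/[H₂A], x² + Ka₁·x − Ka₁·C = 0 with C = 0.1 M and Ka₁ = 4.13e-07. Solving: [H⁺] = (−Ka₁ + √(Ka₁² + 4·Ka₁·C)) / 2 = 2.0302e-04 M. pH = -log(2.0302e-04) = 3.69.

pH = 3.69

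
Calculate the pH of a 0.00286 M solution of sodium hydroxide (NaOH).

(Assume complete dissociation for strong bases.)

[OH⁻] = 0.00286 M for strong base. pOH = -log[OH⁻] = 2.54, pH = 14 - pOH

pH = 11.46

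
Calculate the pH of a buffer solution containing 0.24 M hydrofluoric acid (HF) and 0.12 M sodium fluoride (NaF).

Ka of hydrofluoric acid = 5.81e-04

pKa = -log(5.81e-04) = 3.24. pH = pKa + log([A⁻]/[HA]) = 3.24 + log(0.12/0.24)

pH = 2.93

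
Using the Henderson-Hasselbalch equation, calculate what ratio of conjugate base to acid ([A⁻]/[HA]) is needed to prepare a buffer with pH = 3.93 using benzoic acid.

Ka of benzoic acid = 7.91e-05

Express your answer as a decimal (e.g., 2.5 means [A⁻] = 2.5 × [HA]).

pKa = -log(7.91e-05) = 4.1018. pH = pKa + log([A⁻]/[HA]), so log([A⁻]/[HA]) = pH − pKa = 3.93 − 4.1018 = -0.1718. [A⁻]/[HA] = 10^(-0.1718) = 0.673

[A⁻]/[HA] = 0.673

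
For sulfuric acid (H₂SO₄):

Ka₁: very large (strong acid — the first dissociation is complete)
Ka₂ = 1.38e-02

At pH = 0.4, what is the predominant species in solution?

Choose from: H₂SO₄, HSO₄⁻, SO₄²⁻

The first dissociation is complete, so H₂SO₄ itself is never the predominant species in water; pKa₂ = -log(1.38e-02) = 1.86. For a polyprotic acid the predominant species crosses at each pKa: below pKa_n the protonated form dominates, above it the deprotonated form does. At pH = 0.4, the predominant species is HSO₄⁻.

HSO₄⁻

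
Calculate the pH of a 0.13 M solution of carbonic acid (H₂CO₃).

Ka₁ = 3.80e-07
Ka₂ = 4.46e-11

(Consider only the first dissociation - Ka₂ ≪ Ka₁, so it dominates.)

First dissociation dominates. From Ka₁ = [H⁺][HA⁻]/[H₂A], x² + Ka₁·x − Ka₁·C = 0 with C = 0.13 M and Ka₁ = 3.80e-07. Solving: [H⁺] = (−Ka₁ + √(Ka₁² + 4·Ka₁·C)) / 2 = 2.2207e-04 M. pH = -log(2.2207e-04) = 3.65.

pH = 3.65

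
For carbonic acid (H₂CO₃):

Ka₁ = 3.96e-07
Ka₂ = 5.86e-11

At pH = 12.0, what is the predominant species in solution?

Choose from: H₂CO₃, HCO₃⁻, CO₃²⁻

pKa₁ = 6.40, pKa₂ = 10.23. For a polyprotic acid the predominant species crosses at each pKa: below pKa_n the protonated form dominates, above it the deprotonated form does. At pH = 12.0, the predominant species is CO₃²⁻.

CO₃²⁻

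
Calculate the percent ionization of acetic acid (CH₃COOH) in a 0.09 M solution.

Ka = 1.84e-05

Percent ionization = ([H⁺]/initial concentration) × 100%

Using Ka equilibrium: x² + Ka×x - Ka×C = 0. Solving: [H⁺] = 1.2777e-03. Percent = (1.2777e-03/0.09) × 100

Percent ionization = 1.42%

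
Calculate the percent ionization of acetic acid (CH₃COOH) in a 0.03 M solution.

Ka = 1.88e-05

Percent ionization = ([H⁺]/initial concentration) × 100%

Using Ka equilibrium: x² + Ka×x - Ka×C = 0. Solving: [H⁺] = 7.4166e-04. Percent = (7.4166e-04/0.03) × 100

Percent ionization = 2.47%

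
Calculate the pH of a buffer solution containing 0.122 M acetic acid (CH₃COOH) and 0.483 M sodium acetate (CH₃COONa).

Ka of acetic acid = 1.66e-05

pKa = -log(1.66e-05) = 4.78. pH = pKa + log([A⁻]/[HA]) = 4.78 + log(0.483/0.122)

pH = 5.38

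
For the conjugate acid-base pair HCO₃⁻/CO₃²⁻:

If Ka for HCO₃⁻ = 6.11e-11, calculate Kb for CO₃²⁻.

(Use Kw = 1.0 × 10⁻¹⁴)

For a conjugate pair Ka × Kb = Kw, so Kb = Kw/Ka = 1.0 × 10⁻¹⁴ / 6.11e-11 = 1.64e-04.

K_b = 1.64e-04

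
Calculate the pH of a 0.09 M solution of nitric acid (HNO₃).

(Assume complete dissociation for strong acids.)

[H⁺] = 0.09 M for strong acid. pH = -log[H⁺] = -log(0.09)

pH = 1.05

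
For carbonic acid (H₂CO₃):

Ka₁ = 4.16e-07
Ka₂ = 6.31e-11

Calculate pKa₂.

pKa₂ = -log(Ka₂) = -log(6.31e-11) = 10.20.

pK_{a2} = 10.20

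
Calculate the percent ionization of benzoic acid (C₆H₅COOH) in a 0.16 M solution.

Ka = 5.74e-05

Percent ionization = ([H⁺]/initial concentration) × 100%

Using Ka equilibrium: x² + Ka×x - Ka×C = 0. Solving: [H⁺] = 3.0019e-03. Percent = (3.0019e-03/0.16) × 100

Percent ionization = 1.88%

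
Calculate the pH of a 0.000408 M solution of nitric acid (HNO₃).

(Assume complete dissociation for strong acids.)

[H⁺] = 0.000408 M for strong acid. pH = -log[H⁺] = -log(0.000408)

pH = 3.39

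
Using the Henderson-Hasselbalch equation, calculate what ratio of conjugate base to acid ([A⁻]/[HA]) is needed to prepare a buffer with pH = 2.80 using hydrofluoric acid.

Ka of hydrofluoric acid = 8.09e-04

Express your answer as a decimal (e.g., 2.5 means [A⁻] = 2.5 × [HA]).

pKa = -log(8.09e-04) = 3.0921. pH = pKa + log([A⁻]/[HA]), so log([A⁻]/[HA]) = pH − pKa = 2.80 − 3.0921 = -0.2921. [A⁻]/[HA] = 10^(-0.2921) = 0.510

[A⁻]/[HA] = 0.510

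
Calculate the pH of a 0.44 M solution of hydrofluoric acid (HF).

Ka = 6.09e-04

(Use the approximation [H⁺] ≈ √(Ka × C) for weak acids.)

[H⁺] = √(Ka × C) = √(6.09e-04 × 0.44) = 1.6369e-02. pH = -log(1.6369e-02)

pH = 1.79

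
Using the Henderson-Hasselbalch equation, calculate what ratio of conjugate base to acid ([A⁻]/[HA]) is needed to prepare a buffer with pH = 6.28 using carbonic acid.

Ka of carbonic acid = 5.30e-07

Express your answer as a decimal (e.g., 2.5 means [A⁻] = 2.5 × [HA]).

pKa = -log(5.30e-07) = 6.2757. pH = pKa + log([A⁻]/[HA]), so log([A⁻]/[HA]) = pH − pKa = 6.28 − 6.2757 = 0.0043. [A⁻]/[HA] = 10^(0.0043) = 1.01

[A⁻]/[HA] = 1.01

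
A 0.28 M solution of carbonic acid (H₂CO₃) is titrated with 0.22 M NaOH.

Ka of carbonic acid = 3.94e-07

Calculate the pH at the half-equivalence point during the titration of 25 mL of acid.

At half-equivalence [HA] = [A⁻], so Henderson-Hasselbalch gives pH = pKa = -log(3.94e-07) = 6.40.

pH = pKa = 6.40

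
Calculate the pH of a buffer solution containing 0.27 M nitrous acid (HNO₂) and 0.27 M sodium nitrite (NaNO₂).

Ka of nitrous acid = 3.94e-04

pKa = -log(3.94e-04) = 3.40. pH = pKa + log([A⁻]/[HA]) = 3.40 + log(0.27/0.27)

pH = 3.40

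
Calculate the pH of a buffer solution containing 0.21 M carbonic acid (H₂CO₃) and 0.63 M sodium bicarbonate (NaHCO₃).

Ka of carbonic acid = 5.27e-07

pKa = -log(5.27e-07) = 6.28. pH = pKa + log([A⁻]/[HA]) = 6.28 + log(0.63/0.21)

pH = 6.76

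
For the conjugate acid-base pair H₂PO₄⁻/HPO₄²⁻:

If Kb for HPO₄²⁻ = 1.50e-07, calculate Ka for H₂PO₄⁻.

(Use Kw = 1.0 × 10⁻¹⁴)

For a conjugate pair Ka × Kb = Kw, so Ka = Kw/Kb = 1.0 × 10⁻¹⁴ / 1.50e-07 = 6.67e-08.

K_a = 6.67e-08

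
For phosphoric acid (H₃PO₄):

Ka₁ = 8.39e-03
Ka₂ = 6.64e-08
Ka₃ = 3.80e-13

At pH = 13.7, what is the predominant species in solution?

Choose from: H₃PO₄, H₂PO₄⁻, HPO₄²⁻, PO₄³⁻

pKa₁ = 2.08, pKa₂ = 7.18, pKa₃ = 12.42. For a polyprotic acid the predominant species crosses at each pKa: below pKa_n the protonated form dominates, above it the deprotonated form does. At pH = 13.7, the predominant species is PO₄³⁻.

PO₄³⁻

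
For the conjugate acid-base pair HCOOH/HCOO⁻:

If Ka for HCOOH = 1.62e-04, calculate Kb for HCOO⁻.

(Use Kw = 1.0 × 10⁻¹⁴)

For a conjugate pair Ka × Kb = Kw, so Kb = Kw/Ka = 1.0 × 10⁻¹⁴ / 1.62e-04 = 6.17e-11.

K_b = 6.17e-11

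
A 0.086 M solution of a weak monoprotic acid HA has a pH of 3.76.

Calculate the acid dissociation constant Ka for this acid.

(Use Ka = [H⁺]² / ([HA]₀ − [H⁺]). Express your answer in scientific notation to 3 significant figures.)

[H⁺] = 10^(−pH) = 10^(−3.76) = 1.738e-04 M. For HA ⇌ H⁺ + A⁻, Ka = [H⁺][A⁻]/[HA] = [H⁺]² / ([HA]₀ − [H⁺]) = (1.738e-04)² / (0.086 − 1.738e-04) = 3.52e-07.

K_a = 3.52e-07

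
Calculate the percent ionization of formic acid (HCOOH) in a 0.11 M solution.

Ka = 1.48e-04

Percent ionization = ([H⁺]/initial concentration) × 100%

Using Ka equilibrium: x² + Ka×x - Ka×C = 0. Solving: [H⁺] = 3.9615e-03. Percent = (3.9615e-03/0.11) × 100

Percent ionization = 3.6%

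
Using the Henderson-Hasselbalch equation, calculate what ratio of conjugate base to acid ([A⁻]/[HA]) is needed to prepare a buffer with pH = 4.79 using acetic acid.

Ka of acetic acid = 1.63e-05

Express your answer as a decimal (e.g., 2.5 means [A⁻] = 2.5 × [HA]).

pKa = -log(1.63e-05) = 4.7878. pH = pKa + log([A⁻]/[HA]), so log([A⁻]/[HA]) = pH − pKa = 4.79 − 4.7878 = 0.0022. [A⁻]/[HA] = 10^(0.0022) = 1.01

[A⁻]/[HA] = 1.01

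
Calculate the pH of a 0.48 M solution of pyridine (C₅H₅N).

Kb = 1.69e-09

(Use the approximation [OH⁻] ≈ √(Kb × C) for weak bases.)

[OH⁻] = √(Kb × C) = √(1.69e-09 × 0.48) = 2.8482e-05. pOH = 4.55, pH = 14 - pOH

pH = 9.45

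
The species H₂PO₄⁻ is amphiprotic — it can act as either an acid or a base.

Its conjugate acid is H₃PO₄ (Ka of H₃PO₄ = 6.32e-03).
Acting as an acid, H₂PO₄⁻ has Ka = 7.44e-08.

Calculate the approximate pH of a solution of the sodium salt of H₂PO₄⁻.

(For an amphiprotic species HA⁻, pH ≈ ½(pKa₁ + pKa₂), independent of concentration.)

pKa₁ = -log(6.32e-03) = 2.20; pKa₂ = -log(7.44e-08) = 7.13. For an amphiprotic species, pH ≈ ½(pKa₁ + pKa₂) = ½(2.20 + 7.13) = 4.66.

pH = 4.66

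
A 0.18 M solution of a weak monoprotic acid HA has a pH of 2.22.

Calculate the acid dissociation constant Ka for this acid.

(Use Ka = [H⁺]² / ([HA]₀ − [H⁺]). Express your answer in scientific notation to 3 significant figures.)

[H⁺] = 10^(−pH) = 10^(−2.22) = 6.026e-03 M. For HA ⇌ H⁺ + A⁻, Ka = [H⁺][A⁻]/[HA] = [H⁺]² / ([HA]₀ − [H⁺]) = (6.026e-03)² / (0.18 − 6.026e-03) = 2.09e-04.

K_a = 2.09e-04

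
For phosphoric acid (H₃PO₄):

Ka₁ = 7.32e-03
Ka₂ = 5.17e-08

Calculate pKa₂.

pKa₂ = -log(Ka₂) = -log(5.17e-08) = 7.29.

pK_{a2} = 7.29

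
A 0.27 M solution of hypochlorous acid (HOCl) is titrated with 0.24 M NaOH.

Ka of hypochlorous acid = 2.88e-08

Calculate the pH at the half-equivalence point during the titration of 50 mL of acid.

At half-equivalence [HA] = [A⁻], so Henderson-Hasselbalch gives pH = pKa = -log(2.88e-08) = 7.54.

pH = pKa = 7.54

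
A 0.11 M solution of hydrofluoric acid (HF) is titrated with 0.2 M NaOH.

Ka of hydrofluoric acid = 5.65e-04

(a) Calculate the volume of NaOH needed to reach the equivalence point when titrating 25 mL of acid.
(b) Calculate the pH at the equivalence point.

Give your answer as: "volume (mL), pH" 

moles acid = 0.11 × 25/1000 = 0.00275 mol; V_base = moles/0.2 × 1000 = 13.7 mL. At equivalence only the conjugate base is present: [A⁻] = 0.00275/0.039 = 7.0968e-02 M. Kb = Kw/Ka = 1.77e-11; [OH⁻] = √(Kb × [A⁻]) = 1.1207e-06; pOH = 5.95; pH = 14 - pOH = 8.05.

V = 13.7 mL, pH = 8.05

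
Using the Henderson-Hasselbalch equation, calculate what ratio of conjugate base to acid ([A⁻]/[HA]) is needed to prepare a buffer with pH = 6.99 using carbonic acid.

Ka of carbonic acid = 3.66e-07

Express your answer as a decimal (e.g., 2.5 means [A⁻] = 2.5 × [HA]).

pKa = -log(3.66e-07) = 6.4365. pH = pKa + log([A⁻]/[HA]), so log([A⁻]/[HA]) = pH − pKa = 6.99 − 6.4365 = 0.5535. [A⁻]/[HA] = 10^(0.5535) = 3.58

[A⁻]/[HA] = 3.58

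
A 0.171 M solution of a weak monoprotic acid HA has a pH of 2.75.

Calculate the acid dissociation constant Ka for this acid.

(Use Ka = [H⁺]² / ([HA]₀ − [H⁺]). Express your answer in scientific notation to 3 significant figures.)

[H⁺] = 10^(−pH) = 10^(−2.75) = 1.778e-03 M. For HA ⇌ H⁺ + A⁻, Ka = [H⁺][A⁻]/[HA] = [H⁺]² / ([HA]₀ − [H⁺]) = (1.778e-03)² / (0.171 − 1.778e-03) = 1.87e-05.

K_a = 1.87e-05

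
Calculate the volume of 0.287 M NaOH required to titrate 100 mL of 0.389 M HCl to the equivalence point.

At equivalence: moles acid = moles base. moles HCl = 0.389 × 100/1000 = 0.0389 mol. V_base = moles / 0.287 × 1000 = 135.5 mL.

V_{base} = 135.5 mL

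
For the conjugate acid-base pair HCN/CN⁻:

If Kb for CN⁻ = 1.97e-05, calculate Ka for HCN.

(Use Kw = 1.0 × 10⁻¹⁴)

For a conjugate pair Ka × Kb = Kw, so Ka = Kw/Kb = 1.0 × 10⁻¹⁴ / 1.97e-05 = 5.08e-10.

K_a = 5.08e-10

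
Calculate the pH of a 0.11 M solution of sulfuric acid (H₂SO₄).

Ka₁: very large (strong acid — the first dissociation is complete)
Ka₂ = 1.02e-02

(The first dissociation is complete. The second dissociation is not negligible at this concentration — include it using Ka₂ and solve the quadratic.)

First dissociation is complete: [H⁺]₀ = [HSO₄⁻]₀ = C = 0.11 M. Second dissociation HSO₄⁻ ⇌ H⁺ + SO₄²⁻: let x = [SO₄²⁻]. Ka₂ = (C + x)·x / (C − x) = 1.02e-02 → x² + (C + Ka₂)·x − Ka₂·C = 0 → x² + 0.12020·x − 1.122e-03 = 0. x = (−0.12020 + √(0.12020² + 4 × 1.122e-03)) / 2 = 8.7041e-03 M. [H⁺] = C + x = 0.11 + 8.7041e-03 = 1.1870e-01 M. pH = -log(1.1870e-01) = 0.93.

pH = 0.93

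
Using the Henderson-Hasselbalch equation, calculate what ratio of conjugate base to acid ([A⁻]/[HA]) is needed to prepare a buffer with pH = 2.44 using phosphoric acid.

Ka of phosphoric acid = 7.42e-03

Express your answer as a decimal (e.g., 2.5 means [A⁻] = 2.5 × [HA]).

pKa = -log(7.42e-03) = 2.1296. pH = pKa + log([A⁻]/[HA]), so log([A⁻]/[HA]) = pH − pKa = 2.44 − 2.1296 = 0.3104. [A⁻]/[HA] = 10^(0.3104) = 2.04

[A⁻]/[HA] = 2.04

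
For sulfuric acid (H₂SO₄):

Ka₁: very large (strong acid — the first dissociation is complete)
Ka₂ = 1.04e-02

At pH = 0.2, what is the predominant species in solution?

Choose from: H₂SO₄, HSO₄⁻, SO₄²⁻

The first dissociation is complete, so H₂SO₄ itself is never the predominant species in water; pKa₂ = -log(1.04e-02) = 1.98. For a polyprotic acid the predominant species crosses at each pKa: below pKa_n the protonated form dominates, above it the deprotonated form does. At pH = 0.2, the predominant species is HSO₄⁻.

HSO₄⁻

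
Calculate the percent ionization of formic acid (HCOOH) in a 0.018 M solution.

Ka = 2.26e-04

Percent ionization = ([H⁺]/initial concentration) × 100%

Using Ka equilibrium: x² + Ka×x - Ka×C = 0. Solving: [H⁺] = 1.9071e-03. Percent = (1.9071e-03/0.018) × 100

Percent ionization = 10.6%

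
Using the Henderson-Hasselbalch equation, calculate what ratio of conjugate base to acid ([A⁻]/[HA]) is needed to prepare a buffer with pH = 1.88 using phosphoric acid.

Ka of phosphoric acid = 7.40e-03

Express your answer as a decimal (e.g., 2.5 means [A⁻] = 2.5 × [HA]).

pKa = -log(7.40e-03) = 2.1308. pH = pKa + log([A⁻]/[HA]), so log([A⁻]/[HA]) = pH − pKa = 1.88 − 2.1308 = -0.2508. [A⁻]/[HA] = 10^(-0.2508) = 0.561

[A⁻]/[HA] = 0.561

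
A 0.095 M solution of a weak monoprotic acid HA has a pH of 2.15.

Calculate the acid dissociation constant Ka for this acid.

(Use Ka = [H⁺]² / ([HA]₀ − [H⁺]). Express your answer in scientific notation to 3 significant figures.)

[H⁺] = 10^(−pH) = 10^(−2.15) = 7.079e-03 M. For HA ⇌ H⁺ + A⁻, Ka = [H⁺][A⁻]/[HA] = [H⁺]² / ([HA]₀ − [H⁺]) = (7.079e-03)² / (0.095 − 7.079e-03) = 5.70e-04.

K_a = 5.70e-04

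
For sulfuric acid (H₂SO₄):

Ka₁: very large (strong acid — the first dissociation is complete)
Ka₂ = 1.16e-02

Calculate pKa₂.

pKa₂ = -log(Ka₂) = -log(1.16e-02) = 1.94.

pK_{a2} = 1.94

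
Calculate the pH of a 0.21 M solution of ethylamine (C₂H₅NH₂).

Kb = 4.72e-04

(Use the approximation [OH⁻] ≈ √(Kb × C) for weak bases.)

[OH⁻] = √(Kb × C) = √(4.72e-04 × 0.21) = 9.9559e-03. pOH = 2.00, pH = 14 - pOH

pH = 12.00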